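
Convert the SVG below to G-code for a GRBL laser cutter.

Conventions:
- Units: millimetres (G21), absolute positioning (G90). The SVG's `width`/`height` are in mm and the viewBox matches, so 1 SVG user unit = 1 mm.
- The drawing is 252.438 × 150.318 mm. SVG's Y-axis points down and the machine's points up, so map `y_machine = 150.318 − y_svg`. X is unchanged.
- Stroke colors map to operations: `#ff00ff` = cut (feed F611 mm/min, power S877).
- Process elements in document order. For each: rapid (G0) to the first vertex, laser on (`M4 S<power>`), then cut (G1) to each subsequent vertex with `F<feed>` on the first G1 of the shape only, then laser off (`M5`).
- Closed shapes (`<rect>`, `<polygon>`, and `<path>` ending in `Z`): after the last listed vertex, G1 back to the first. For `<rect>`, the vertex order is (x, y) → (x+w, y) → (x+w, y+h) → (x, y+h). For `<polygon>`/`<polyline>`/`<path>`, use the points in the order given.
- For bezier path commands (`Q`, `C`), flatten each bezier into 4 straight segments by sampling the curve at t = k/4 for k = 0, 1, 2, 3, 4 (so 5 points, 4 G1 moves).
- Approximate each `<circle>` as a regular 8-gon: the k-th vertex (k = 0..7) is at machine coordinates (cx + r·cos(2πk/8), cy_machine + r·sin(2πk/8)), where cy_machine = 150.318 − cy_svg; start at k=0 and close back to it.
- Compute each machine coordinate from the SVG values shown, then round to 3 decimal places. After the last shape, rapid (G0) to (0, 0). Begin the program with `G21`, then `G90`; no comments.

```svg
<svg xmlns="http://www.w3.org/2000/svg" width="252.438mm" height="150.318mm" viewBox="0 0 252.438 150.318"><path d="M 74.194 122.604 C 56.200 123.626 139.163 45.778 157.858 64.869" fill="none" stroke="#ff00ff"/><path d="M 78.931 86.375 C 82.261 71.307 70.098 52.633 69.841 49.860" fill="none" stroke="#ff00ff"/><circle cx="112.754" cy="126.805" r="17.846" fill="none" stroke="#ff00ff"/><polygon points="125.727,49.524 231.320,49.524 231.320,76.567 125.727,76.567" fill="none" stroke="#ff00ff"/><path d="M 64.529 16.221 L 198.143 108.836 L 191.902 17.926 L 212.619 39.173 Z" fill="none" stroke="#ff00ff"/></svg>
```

G21
G90
G0 X74.194 Y27.714
M4 S877
G1 X77.046 Y38.989 F611
G1 X102.268 Y63.357
G1 X134.368 Y84.338
G1 X157.858 Y85.449
M5
G0 X78.931 Y63.943
M4 S877
G1 X78.952 Y75.615 F611
G1 X75.731 Y86.811
G1 X71.838 Y95.702
G1 X69.841 Y100.458
M5
G0 X130.600 Y23.513
M4 S877
G1 X125.373 Y36.132 F611
G1 X112.754 Y41.359
G1 X100.135 Y36.132
G1 X94.908 Y23.513
G1 X100.135 Y10.894
G1 X112.754 Y5.667
G1 X125.373 Y10.894
G1 X130.600 Y23.513
M5
G0 X125.727 Y100.794
M4 S877
G1 X231.320 Y100.794 F611
G1 X231.320 Y73.751
G1 X125.727 Y73.751
G1 X125.727 Y100.794
M5
G0 X64.529 Y134.097
M4 S877
G1 X198.143 Y41.482 F611
G1 X191.902 Y132.392
G1 X212.619 Y111.145
G1 X64.529 Y134.097
M5
G0 X0.000 Y0.000

1 u = 1 mm; y_m = 150.318 − y.

[1] `<path>` cubic bezier, #ff00ff→cut S877 F611: (74.194,27.714) → (77.046,38.989) → (102.268,63.357) → (134.368,84.338) → (157.858,85.449)

[2] `<path>` cubic bezier, #ff00ff→cut S877 F611: (78.931,63.943) → (78.952,75.615) → (75.731,86.811) → (71.838,95.702) → (69.841,100.458)

[3] `<circle>` circle, #ff00ff→cut S877 F611: (130.600,23.513) → (125.373,36.132) → (112.754,41.359) → (100.135,36.132) → (94.908,23.513) → (100.135,10.894) → (112.754,5.667) → (125.373,10.894) → (130.600,23.513) (closed)

[4] `<polygon>` rectangle, #ff00ff→cut S877 F611: (125.727,100.794) → (231.320,100.794) → (231.320,73.751) → (125.727,73.751) → (125.727,100.794) (closed)

[5] `<path>` closed polygon, #ff00ff→cut S877 F611: (64.529,134.097) → (198.143,41.482) → (191.902,132.392) → (212.619,111.145) → (64.529,134.097) (closed)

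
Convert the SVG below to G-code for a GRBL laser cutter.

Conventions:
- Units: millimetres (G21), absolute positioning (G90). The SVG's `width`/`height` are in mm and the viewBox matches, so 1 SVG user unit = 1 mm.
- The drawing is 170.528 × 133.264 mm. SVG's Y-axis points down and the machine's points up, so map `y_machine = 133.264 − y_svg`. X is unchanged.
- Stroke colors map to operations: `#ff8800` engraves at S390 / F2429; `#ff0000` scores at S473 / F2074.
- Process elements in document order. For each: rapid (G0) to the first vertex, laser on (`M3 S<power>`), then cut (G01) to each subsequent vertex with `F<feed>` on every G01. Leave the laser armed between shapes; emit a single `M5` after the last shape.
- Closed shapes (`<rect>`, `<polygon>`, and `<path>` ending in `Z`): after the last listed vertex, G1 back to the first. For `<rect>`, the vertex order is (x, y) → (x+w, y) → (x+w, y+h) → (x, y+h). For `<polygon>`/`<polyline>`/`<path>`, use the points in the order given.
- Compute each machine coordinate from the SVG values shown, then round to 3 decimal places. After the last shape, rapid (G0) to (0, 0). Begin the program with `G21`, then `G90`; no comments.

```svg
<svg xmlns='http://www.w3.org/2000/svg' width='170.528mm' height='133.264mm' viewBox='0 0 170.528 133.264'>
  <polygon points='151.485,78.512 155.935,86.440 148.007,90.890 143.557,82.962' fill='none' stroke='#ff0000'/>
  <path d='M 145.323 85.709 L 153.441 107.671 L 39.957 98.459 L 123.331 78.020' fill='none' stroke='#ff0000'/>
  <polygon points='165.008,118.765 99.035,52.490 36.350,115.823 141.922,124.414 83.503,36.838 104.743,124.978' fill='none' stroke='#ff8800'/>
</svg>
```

G21
G90
G0 X151.485 Y54.752
M3 S473
G01 X155.935 Y46.824 F2074
G01 X148.007 Y42.374 F2074
G01 X143.557 Y50.302 F2074
G01 X151.485 Y54.752 F2074
G0 X145.323 Y47.555
M3 S473
G01 X153.441 Y25.593 F2074
G01 X39.957 Y34.805 F2074
G01 X123.331 Y55.244 F2074
G0 X165.008 Y14.499
M3 S390
G01 X99.035 Y80.774 F2429
G01 X36.350 Y17.441 F2429
G01 X141.922 Y8.850 F2429
G01 X83.503 Y96.426 F2429
G01 X104.743 Y8.286 F2429
G01 X165.008 Y14.499 F2429
M5
G0 X0.000 Y0.000

1 u = 1 mm; y_m = 133.264 − y.

[1] `<polygon>` regular polygon, #ff0000→score S473 F2074: (151.485,54.752) → (155.935,46.824) → (148.007,42.374) → (143.557,50.302) → (151.485,54.752) (closed)

[2] `<path>` open polyline, #ff0000→score S473 F2074: (145.323,47.555) → (153.441,25.593) → (39.957,34.805) → (123.331,55.244)

[3] `<polygon>` closed polygon, #ff8800→engrave S390 F2429: (165.008,14.499) → (99.035,80.774) → (36.350,17.441) → (141.922,8.850) → (83.503,96.426) → (104.743,8.286) → (165.008,14.499) (closed)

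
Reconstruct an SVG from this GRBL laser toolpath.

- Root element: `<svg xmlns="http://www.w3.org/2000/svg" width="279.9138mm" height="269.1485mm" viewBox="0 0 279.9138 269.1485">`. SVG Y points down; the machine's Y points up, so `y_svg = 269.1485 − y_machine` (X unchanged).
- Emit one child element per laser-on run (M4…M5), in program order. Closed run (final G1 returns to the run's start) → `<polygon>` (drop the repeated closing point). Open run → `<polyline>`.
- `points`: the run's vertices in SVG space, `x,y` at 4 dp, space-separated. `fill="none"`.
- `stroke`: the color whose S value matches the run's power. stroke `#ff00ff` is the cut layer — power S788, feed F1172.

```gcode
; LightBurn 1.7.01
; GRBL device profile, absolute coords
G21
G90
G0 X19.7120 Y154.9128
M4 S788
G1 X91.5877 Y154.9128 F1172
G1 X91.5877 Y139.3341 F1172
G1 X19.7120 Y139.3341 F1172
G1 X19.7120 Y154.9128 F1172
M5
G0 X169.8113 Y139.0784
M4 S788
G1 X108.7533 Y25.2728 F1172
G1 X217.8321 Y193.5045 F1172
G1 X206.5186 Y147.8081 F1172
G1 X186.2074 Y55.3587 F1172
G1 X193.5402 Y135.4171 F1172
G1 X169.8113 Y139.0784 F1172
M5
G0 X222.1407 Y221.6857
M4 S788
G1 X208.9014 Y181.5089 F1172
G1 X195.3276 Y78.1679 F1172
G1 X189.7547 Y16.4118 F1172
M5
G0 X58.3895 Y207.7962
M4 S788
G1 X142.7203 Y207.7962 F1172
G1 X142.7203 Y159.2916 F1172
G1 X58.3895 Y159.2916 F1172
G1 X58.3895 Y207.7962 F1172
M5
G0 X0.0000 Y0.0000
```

Machine Y-up, SVG Y-down with viewBox height 269.1485, so y_svg = 269.1485 − y_machine; X carries over. Every run uses S788, so all elements get stroke `#ff00ff` (cut).

Run 1: The run returns to its start, so emit a `<polygon>` with points (Y-flipped): 19.7120,114.2357 91.5877,114.2357 91.5877,129.8144 19.7120,129.8144.

Run 2: The run returns to its start, so emit a `<polygon>` with points (Y-flipped): 169.8113,130.0701 108.7533,243.8757 217.8321,75.6440 206.5186,121.3404 186.2074,213.7898 193.5402,133.7314.

Run 3: The run is open, so emit a `<polyline>` with points (Y-flipped): 222.1407,47.4628 208.9014,87.6396 195.3276,190.9806 189.7547,252.7367.

Run 4: The run returns to its start, so emit a `<polygon>` with points (Y-flipped): 58.3895,61.3523 142.7203,61.3523 142.7203,109.8569 58.3895,109.8569.

<svg xmlns="http://www.w3.org/2000/svg" width="279.9138mm" height="269.1485mm" viewBox="0 0 279.9138 269.1485">
  <polygon points="19.7120,114.2357 91.5877,114.2357 91.5877,129.8144 19.7120,129.8144" fill="none" stroke="#ff00ff"/>
  <polygon points="169.8113,130.0701 108.7533,243.8757 217.8321,75.6440 206.5186,121.3404 186.2074,213.7898 193.5402,133.7314" fill="none" stroke="#ff00ff"/>
  <polyline points="222.1407,47.4628 208.9014,87.6396 195.3276,190.9806 189.7547,252.7367" fill="none" stroke="#ff00ff"/>
  <polygon points="58.3895,61.3523 142.7203,61.3523 142.7203,109.8569 58.3895,109.8569" fill="none" stroke="#ff00ff"/>
</svg>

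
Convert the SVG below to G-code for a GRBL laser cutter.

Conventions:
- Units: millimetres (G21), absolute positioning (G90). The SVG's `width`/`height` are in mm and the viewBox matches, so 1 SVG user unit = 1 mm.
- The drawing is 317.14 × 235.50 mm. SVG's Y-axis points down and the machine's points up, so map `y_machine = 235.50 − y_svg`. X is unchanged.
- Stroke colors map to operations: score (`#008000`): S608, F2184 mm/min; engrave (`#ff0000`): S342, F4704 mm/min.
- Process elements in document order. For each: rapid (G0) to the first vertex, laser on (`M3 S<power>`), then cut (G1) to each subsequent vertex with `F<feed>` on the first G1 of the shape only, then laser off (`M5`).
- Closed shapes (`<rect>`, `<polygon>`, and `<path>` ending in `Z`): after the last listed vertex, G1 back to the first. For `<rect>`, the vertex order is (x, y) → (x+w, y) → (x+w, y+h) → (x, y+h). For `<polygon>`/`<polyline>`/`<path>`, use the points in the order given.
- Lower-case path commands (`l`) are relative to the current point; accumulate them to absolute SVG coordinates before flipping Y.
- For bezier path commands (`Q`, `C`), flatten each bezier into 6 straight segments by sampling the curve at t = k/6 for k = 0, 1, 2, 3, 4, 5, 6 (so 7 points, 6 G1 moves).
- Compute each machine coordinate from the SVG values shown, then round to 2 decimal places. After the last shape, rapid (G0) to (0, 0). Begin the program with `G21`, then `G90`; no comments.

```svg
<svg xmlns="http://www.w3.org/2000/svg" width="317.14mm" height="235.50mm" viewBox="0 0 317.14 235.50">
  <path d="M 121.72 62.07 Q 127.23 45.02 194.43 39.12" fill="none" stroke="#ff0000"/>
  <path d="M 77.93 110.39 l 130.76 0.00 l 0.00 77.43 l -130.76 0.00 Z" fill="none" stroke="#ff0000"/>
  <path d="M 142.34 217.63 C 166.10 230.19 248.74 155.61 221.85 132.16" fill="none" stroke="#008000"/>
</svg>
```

G21
G90
G0 X121.72 Y173.43
M3 S342
G1 X125.27 Y178.80 F4704
G1 X132.25 Y183.56
G1 X142.65 Y187.69
G1 X156.48 Y191.21
G1 X173.74 Y194.10
G1 X194.43 Y196.38
M5
G0 X77.93 Y125.11
M3 S342
G1 X208.69 Y125.11 F4704
G1 X208.69 Y47.68
G1 X77.93 Y47.68
G1 X77.93 Y125.11
M5
G0 X142.34 Y17.87
M3 S608
G1 X158.35 Y18.21 F2184
G1 X179.49 Y29.24
G1 X201.09 Y47.10
G1 X218.47 Y67.97
G1 X226.95 Y87.99
G1 X221.85 Y103.34
M5
G0 X0.00 Y0.00

viewBox `0 0 317.14 235.50` with mm width/height → 1 unit = 1 mm. Flip: y_m = 235.50 − y_svg.

**Shape 1** — `<path>` quadratic bezier, stroke `#ff0000` → engrave (S342, F4704). Control points (SVG): P0=(121.72,62.07), P1=(127.23,45.02), P2=(194.43,39.12); sampled at t=k/6. Machine vertices: (121.72,173.43) → (125.27,178.80) → (132.25,183.56) → (142.65,187.69) → (156.48,191.21) → (173.74,194.10) → (194.43,196.38). Open path.

**Shape 2** — `<path>` rectangle, stroke `#ff0000` → engrave (S342, F4704). Machine vertices: (77.93,125.11) → (208.69,125.11) → (208.69,47.68) → (77.93,47.68) → (77.93,125.11). Closed: final G1 returns to the first vertex.

**Shape 3** — `<path>` cubic bezier, stroke `#008000` → score (S608, F2184). Control points (SVG): P0=(142.34,217.63), P1=(166.10,230.19), P2=(248.74,155.61), P3=(221.85,132.16); sampled at t=k/6. Machine vertices: (142.34,17.87) → (158.35,18.21) → (179.49,29.24) → (201.09,47.10) → (218.47,67.97) → (226.95,87.99) → (221.85,103.34). Open path.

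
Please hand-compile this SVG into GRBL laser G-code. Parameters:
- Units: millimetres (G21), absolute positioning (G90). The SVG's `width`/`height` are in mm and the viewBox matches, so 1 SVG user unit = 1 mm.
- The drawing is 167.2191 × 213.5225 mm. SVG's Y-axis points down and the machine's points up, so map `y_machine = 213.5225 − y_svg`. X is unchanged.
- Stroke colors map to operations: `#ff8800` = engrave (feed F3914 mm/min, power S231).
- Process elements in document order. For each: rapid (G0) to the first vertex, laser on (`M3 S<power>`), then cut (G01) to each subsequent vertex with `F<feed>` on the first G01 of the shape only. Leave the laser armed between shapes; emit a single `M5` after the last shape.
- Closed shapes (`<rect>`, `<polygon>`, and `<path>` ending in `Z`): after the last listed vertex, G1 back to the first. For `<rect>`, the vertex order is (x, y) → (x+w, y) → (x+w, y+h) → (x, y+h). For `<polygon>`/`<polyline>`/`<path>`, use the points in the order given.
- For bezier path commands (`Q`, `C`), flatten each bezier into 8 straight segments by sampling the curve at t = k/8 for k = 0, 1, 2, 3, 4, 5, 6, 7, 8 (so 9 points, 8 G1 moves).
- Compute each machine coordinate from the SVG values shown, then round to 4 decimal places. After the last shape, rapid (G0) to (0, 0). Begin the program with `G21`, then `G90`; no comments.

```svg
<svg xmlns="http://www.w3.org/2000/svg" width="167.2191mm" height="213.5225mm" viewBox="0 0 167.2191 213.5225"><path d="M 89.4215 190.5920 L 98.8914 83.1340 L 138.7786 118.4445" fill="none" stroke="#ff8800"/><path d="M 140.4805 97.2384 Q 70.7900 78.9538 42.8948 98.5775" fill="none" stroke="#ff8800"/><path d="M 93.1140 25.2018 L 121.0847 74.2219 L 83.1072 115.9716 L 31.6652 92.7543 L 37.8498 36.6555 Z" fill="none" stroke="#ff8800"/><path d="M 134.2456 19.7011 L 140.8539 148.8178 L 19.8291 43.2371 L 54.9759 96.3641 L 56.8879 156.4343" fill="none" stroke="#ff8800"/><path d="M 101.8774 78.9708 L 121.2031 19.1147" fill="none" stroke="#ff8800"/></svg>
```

Since the viewBox matches the mm dimensions, user units are millimetres directly. The only transform is the Y-flip y_m = 213.5225 − y_svg.

Shape 1 is a open polyline drawn with `<path>`. Its stroke #ff8800 means engrave at S231, F3914. After flipping Y the toolpath is (89.4215,22.9305) → (98.8914,130.3885) → (138.7786,95.0780).

Shape 2 is a quadratic bezier drawn with `<path>`. Its stroke #ff8800 means engrave at S231, F3914. After flipping Y the toolpath is (140.4805,116.2841) → (123.7109,120.2629) → (108.2475,123.0571) → (94.0901,124.6667) → (81.2388,125.0916) → (69.6937,124.3319) → (59.4546,122.3876) → (50.5217,119.2586) → (42.8948,114.9450).

Shape 3 is a regular polygon drawn with `<path>`. Its stroke #ff8800 means engrave at S231, F3914. After flipping Y the toolpath is (93.1140,188.3207) → (121.0847,139.3006) → (83.1072,97.5509) → (31.6652,120.7682) → (37.8498,176.8670) → (93.1140,188.3207), returning to the start.

Shape 4 is a open polyline drawn with `<path>`. Its stroke #ff8800 means engrave at S231, F3914. After flipping Y the toolpath is (134.2456,193.8214) → (140.8539,64.7047) → (19.8291,170.2854) → (54.9759,117.1584) → (56.8879,57.0882).

Shape 5 is a line segment drawn with `<path>`. Its stroke #ff8800 means engrave at S231, F3914. After flipping Y the toolpath is (101.8774,134.5517) → (121.2031,194.4078).

G21
G90
G0 X89.4215 Y22.9305
M3 S231
G01 X98.8914 Y130.3885 F3914
G01 X138.7786 Y95.0780
G0 X140.4805 Y116.2841
M3 S231
G01 X123.7109 Y120.2629 F3914
G01 X108.2475 Y123.0571
G01 X94.0901 Y124.6667
G01 X81.2388 Y125.0916
G01 X69.6937 Y124.3319
G01 X59.4546 Y122.3876
G01 X50.5217 Y119.2586
G01 X42.8948 Y114.9450
G0 X93.1140 Y188.3207
M3 S231
G01 X121.0847 Y139.3006 F3914
G01 X83.1072 Y97.5509
G01 X31.6652 Y120.7682
G01 X37.8498 Y176.8670
G01 X93.1140 Y188.3207
G0 X134.2456 Y193.8214
M3 S231
G01 X140.8539 Y64.7047 F3914
G01 X19.8291 Y170.2854
G01 X54.9759 Y117.1584
G01 X56.8879 Y57.0882
G0 X101.8774 Y134.5517
M3 S231
G01 X121.2031 Y194.4078 F3914
M5
G0 X0.0000 Y0.0000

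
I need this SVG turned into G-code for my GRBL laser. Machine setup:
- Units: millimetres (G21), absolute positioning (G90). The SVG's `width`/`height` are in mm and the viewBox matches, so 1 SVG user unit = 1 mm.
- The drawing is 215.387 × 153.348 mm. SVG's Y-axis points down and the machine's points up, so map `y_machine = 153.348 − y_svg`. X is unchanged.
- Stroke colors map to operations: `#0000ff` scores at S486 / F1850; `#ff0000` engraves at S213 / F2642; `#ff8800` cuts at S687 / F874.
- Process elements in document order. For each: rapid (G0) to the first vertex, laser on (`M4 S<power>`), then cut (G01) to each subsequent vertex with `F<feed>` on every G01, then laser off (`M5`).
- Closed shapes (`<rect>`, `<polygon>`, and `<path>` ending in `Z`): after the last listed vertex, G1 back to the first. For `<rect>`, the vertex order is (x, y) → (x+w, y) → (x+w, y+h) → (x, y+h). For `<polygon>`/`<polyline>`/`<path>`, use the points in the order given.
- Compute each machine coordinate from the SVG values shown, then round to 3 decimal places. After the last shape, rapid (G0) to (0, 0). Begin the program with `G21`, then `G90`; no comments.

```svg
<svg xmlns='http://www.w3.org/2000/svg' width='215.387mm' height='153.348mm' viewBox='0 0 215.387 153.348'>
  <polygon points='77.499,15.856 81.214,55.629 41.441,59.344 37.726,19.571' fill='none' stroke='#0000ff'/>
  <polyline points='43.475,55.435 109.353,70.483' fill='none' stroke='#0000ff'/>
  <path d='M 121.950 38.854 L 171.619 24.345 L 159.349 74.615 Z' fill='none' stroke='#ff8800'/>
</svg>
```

G21
G90
G0 X77.499 Y137.492
M4 S486
G01 X81.214 Y97.719 F1850
G01 X41.441 Y94.004 F1850
G01 X37.726 Y133.777 F1850
G01 X77.499 Y137.492 F1850
M5
G0 X43.475 Y97.913
M4 S486
G01 X109.353 Y82.865 F1850
M5
G0 X121.950 Y114.494
M4 S687
G01 X171.619 Y129.003 F874
G01 X159.349 Y78.733 F874
G01 X121.950 Y114.494 F874
M5
G0 X0.000 Y0.000

1 u = 1 mm; y_m = 153.348 − y.

[1] `<polygon>` regular polygon, #0000ff→score S486 F1850: (77.499,137.492) → (81.214,97.719) → (41.441,94.004) → (37.726,133.777) → (77.499,137.492) (closed)

[2] `<polyline>` line segment, #0000ff→score S486 F1850: (43.475,97.913) → (109.353,82.865)

[3] `<path>` regular polygon, #ff8800→cut S687 F874: (121.950,114.494) → (171.619,129.003) → (159.349,78.733) → (121.950,114.494) (closed)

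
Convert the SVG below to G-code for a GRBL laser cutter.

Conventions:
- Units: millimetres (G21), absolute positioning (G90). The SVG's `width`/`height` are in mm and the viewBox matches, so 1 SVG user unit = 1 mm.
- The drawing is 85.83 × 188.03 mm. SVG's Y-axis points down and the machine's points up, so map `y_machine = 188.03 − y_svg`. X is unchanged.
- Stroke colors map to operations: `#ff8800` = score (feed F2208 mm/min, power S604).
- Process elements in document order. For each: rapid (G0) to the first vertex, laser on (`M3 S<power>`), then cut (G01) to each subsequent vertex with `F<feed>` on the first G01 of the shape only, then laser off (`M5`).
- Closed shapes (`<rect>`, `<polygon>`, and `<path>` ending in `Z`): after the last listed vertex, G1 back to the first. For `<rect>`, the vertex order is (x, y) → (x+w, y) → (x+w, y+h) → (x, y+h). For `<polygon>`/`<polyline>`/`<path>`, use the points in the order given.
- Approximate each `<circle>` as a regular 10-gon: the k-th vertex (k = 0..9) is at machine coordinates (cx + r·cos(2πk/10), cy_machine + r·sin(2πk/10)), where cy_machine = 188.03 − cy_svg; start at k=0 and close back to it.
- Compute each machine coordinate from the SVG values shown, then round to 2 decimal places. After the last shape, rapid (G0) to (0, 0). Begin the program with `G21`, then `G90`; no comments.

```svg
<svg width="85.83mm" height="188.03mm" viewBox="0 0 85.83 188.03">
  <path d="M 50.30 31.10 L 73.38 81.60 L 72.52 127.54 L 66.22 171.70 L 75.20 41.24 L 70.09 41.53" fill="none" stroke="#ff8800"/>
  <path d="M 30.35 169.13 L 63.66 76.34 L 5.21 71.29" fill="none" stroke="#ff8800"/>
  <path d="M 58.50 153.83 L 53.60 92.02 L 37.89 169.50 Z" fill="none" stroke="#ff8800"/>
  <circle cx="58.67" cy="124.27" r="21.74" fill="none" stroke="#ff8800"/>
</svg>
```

1 u = 1 mm; y_m = 188.03 − y.

[1] `<path>` open polyline, #ff8800→score S604 F2208: (50.30,156.93) → (73.38,106.43) → (72.52,60.49) → (66.22,16.33) → (75.20,146.79) → (70.09,146.50)

[2] `<path>` open polyline, #ff8800→score S604 F2208: (30.35,18.90) → (63.66,111.69) → (5.21,116.74)

[3] `<path>` closed polygon, #ff8800→score S604 F2208: (58.50,34.20) → (53.60,96.01) → (37.89,18.53) → (58.50,34.20) (closed)

[4] `<circle>` circle, #ff8800→score S604 F2208: (80.41,63.76) → (76.26,76.54) → (65.39,84.44) → (51.95,84.44) → (41.08,76.54) → (36.93,63.76) → (41.08,50.98) → (51.95,43.08) → (65.39,43.08) → (76.26,50.98) → (80.41,63.76) (closed)

G21
G90
G0 X50.30 Y156.93
M3 S604
G01 X73.38 Y106.43 F2208
G01 X72.52 Y60.49
G01 X66.22 Y16.33
G01 X75.20 Y146.79
G01 X70.09 Y146.50
M5
G0 X30.35 Y18.90
M3 S604
G01 X63.66 Y111.69 F2208
G01 X5.21 Y116.74
M5
G0 X58.50 Y34.20
M3 S604
G01 X53.60 Y96.01 F2208
G01 X37.89 Y18.53
G01 X58.50 Y34.20
M5
G0 X80.41 Y63.76
M3 S604
G01 X76.26 Y76.54 F2208
G01 X65.39 Y84.44
G01 X51.95 Y84.44
G01 X41.08 Y76.54
G01 X36.93 Y63.76
G01 X41.08 Y50.98
G01 X51.95 Y43.08
G01 X65.39 Y43.08
G01 X76.26 Y50.98
G01 X80.41 Y63.76
M5
G0 X0.00 Y0.00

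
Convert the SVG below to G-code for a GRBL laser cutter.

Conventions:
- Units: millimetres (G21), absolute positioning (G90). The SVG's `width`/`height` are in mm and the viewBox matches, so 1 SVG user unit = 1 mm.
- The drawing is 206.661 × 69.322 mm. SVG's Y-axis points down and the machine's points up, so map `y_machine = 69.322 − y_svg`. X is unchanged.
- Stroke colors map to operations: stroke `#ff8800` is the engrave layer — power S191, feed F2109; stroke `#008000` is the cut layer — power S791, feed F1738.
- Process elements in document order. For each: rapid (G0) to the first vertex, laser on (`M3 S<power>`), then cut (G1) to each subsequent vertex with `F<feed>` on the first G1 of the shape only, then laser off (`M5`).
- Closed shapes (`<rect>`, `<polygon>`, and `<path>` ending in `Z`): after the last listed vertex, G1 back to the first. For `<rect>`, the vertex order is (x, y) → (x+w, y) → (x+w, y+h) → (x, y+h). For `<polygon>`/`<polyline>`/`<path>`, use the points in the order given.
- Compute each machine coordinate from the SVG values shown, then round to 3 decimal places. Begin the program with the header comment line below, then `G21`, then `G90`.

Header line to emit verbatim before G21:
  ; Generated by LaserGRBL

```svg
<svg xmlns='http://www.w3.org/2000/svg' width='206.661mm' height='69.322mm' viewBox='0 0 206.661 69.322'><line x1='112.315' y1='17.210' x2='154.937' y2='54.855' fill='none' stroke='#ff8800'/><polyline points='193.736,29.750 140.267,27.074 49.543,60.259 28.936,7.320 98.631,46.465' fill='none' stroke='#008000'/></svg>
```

; Generated by LaserGRBL
G21
G90
G0 X112.315 Y52.112
M3 S191
G1 X154.937 Y14.467 F2109
M5
G0 X193.736 Y39.572
M3 S791
G1 X140.267 Y42.248 F1738
G1 X49.543 Y9.063
G1 X28.936 Y62.002
G1 X98.631 Y22.857
M5

1 u = 1 mm; y_m = 69.322 − y.

[1] `<line>` line segment, #ff8800→engrave S191 F2109: (112.315,52.112) → (154.937,14.467)

[2] `<polyline>` open polyline, #008000→cut S791 F1738: (193.736,39.572) → (140.267,42.248) → (49.543,9.063) → (28.936,62.002) → (98.631,22.857)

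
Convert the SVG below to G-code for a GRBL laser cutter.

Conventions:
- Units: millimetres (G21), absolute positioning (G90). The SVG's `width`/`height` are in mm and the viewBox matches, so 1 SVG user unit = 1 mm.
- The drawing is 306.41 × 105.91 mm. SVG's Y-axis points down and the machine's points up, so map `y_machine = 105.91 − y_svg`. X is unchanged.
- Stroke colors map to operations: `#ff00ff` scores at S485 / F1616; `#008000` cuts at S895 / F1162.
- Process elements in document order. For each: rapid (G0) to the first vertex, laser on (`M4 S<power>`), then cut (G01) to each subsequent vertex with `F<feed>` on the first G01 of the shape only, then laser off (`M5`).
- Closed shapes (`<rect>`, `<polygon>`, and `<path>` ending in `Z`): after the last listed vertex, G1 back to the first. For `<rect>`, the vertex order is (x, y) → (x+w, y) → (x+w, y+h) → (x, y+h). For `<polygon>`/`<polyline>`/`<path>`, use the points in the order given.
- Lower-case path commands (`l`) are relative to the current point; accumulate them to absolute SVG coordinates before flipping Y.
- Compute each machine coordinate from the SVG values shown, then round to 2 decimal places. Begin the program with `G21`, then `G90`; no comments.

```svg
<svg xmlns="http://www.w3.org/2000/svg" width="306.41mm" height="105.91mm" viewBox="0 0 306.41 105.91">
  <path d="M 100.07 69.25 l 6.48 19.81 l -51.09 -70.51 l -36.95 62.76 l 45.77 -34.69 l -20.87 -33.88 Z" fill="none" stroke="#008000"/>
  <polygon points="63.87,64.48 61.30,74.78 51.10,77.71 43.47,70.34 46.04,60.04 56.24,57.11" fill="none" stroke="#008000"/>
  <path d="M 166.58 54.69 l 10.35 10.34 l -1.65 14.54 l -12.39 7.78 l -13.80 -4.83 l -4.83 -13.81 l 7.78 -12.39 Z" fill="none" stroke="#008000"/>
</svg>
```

1 u = 1 mm; y_m = 105.91 − y.

[1] `<path>` closed polygon, #008000→cut S895 F1162: (100.07,36.66) → (106.55,16.85) → (55.46,87.36) → (18.51,24.60) → (64.28,59.29) → (43.41,93.17) → (100.07,36.66) (closed)

[2] `<polygon>` regular polygon, #008000→cut S895 F1162: (63.87,41.43) → (61.30,31.13) → (51.10,28.20) → (43.47,35.57) → (46.04,45.87) → (56.24,48.80) → (63.87,41.43) (closed)

[3] `<path>` regular polygon, #008000→cut S895 F1162: (166.58,51.22) → (176.93,40.88) → (175.28,26.34) → (162.89,18.56) → (149.09,23.39) → (144.26,37.20) → (152.04,49.59) → (166.58,51.22) (closed)

G21
G90
G0 X100.07 Y36.66
M4 S895
G01 X106.55 Y16.85 F1162
G01 X55.46 Y87.36
G01 X18.51 Y24.60
G01 X64.28 Y59.29
G01 X43.41 Y93.17
G01 X100.07 Y36.66
M5
G0 X63.87 Y41.43
M4 S895
G01 X61.30 Y31.13 F1162
G01 X51.10 Y28.20
G01 X43.47 Y35.57
G01 X46.04 Y45.87
G01 X56.24 Y48.80
G01 X63.87 Y41.43
M5
G0 X166.58 Y51.22
M4 S895
G01 X176.93 Y40.88 F1162
G01 X175.28 Y26.34
G01 X162.89 Y18.56
G01 X149.09 Y23.39
G01 X144.26 Y37.20
G01 X152.04 Y49.59
G01 X166.58 Y51.22
M5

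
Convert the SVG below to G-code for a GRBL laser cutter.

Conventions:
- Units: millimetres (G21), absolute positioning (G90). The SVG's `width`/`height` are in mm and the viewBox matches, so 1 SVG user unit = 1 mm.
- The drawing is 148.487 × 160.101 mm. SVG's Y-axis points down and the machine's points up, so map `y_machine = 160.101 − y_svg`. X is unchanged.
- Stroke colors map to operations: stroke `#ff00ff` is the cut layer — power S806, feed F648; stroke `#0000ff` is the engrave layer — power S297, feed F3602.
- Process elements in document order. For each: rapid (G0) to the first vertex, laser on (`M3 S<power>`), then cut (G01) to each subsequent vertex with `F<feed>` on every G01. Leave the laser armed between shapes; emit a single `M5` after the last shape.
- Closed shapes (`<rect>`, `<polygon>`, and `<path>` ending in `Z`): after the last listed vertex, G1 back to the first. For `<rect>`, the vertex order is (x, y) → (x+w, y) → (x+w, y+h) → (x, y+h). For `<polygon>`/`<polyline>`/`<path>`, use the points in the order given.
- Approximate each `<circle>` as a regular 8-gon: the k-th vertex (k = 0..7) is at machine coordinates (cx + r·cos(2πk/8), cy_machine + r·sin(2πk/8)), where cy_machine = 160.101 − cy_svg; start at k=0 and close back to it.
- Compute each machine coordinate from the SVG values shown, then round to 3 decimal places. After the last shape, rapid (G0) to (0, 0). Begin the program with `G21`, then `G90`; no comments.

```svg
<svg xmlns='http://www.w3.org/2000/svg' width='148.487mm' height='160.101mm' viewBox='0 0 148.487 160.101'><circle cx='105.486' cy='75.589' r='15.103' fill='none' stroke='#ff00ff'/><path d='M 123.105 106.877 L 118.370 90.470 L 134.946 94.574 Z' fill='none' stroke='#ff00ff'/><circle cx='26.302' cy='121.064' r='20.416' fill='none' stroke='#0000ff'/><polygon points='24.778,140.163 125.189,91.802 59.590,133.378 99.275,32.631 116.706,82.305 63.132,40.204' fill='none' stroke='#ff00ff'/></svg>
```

G21
G90
G0 X120.589 Y84.512
M3 S806
G01 X116.165 Y95.191 F648
G01 X105.486 Y99.615 F648
G01 X94.807 Y95.191 F648
G01 X90.383 Y84.512 F648
G01 X94.807 Y73.833 F648
G01 X105.486 Y69.409 F648
G01 X116.165 Y73.833 F648
G01 X120.589 Y84.512 F648
G0 X123.105 Y53.224
M3 S806
G01 X118.370 Y69.631 F648
G01 X134.946 Y65.527 F648
G01 X123.105 Y53.224 F648
G0 X46.718 Y39.037
M3 S297
G01 X40.738 Y53.473 F3602
G01 X26.302 Y59.453 F3602
G01 X11.866 Y53.473 F3602
G01 X5.886 Y39.037 F3602
G01 X11.866 Y24.601 F3602
G01 X26.302 Y18.621 F3602
G01 X40.738 Y24.601 F3602
G01 X46.718 Y39.037 F3602
G0 X24.778 Y19.938
M3 S806
G01 X125.189 Y68.299 F648
G01 X59.590 Y26.723 F648
G01 X99.275 Y127.470 F648
G01 X116.706 Y77.796 F648
G01 X63.132 Y119.897 F648
G01 X24.778 Y19.938 F648
M5
G0 X0.000 Y0.000

1 u = 1 mm; y_m = 160.101 − y.

[1] `<circle>` circle, #ff00ff→cut S806 F648: (120.589,84.512) → (116.165,95.191) → (105.486,99.615) → (94.807,95.191) → (90.383,84.512) → (94.807,73.833) → (105.486,69.409) → (116.165,73.833) → (120.589,84.512) (closed)

[2] `<path>` regular polygon, #ff00ff→cut S806 F648: (123.105,53.224) → (118.370,69.631) → (134.946,65.527) → (123.105,53.224) (closed)

[3] `<circle>` circle, #0000ff→engrave S297 F3602: (46.718,39.037) → (40.738,53.473) → (26.302,59.453) → (11.866,53.473) → (5.886,39.037) → (11.866,24.601) → (26.302,18.621) → (40.738,24.601) → (46.718,39.037) (closed)

[4] `<polygon>` closed polygon, #ff00ff→cut S806 F648: (24.778,19.938) → (125.189,68.299) → (59.590,26.723) → (99.275,127.470) → (116.706,77.796) → (63.132,119.897) → (24.778,19.938) (closed)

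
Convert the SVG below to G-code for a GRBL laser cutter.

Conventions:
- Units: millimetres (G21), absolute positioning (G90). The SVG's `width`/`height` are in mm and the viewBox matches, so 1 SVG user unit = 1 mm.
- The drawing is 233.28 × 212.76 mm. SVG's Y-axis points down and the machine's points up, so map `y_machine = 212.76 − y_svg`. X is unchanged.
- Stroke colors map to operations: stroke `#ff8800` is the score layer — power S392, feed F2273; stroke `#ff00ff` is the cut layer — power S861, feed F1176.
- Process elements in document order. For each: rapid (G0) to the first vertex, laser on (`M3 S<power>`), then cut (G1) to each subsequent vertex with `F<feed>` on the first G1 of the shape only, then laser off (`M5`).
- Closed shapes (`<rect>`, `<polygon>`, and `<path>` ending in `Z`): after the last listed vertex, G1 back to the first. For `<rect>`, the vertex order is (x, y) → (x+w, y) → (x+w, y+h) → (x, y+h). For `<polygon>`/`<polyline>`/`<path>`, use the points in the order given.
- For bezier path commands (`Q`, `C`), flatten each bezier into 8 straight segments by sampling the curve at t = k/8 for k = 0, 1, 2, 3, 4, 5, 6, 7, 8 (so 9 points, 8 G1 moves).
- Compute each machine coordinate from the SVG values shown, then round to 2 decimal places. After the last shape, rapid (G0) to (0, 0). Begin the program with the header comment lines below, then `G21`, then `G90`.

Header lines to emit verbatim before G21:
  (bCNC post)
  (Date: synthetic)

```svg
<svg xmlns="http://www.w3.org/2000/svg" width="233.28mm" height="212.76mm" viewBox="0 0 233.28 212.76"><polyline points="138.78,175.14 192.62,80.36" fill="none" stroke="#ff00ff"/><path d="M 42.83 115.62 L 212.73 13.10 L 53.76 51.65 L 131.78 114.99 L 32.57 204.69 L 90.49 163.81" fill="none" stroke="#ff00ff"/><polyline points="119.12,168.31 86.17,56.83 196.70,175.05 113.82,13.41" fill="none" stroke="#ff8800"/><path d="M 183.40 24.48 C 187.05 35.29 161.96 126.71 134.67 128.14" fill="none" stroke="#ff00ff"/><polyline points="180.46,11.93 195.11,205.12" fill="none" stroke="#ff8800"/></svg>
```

(bCNC post)
(Date: synthetic)
G21
G90
G0 X138.78 Y37.62
M3 S861
G1 X192.62 Y132.40 F1176
M5
G0 X42.83 Y97.14
M3 S861
G1 X212.73 Y199.66 F1176
G1 X53.76 Y161.11
G1 X131.78 Y97.77
G1 X32.57 Y8.07
G1 X90.49 Y48.95
M5
G0 X119.12 Y44.45
M3 S392
G1 X86.17 Y155.93 F2273
G1 X196.70 Y37.71
G1 X113.82 Y199.35
M5
G0 X183.40 Y188.28
M3 S861
G1 X183.47 Y180.78 F1176
G1 X181.16 Y167.72
G1 X176.78 Y151.11
G1 X170.64 Y132.93
G1 X163.04 Y115.20
G1 X154.31 Y99.90
G1 X144.75 Y89.04
G1 X134.67 Y84.62
M5
G0 X180.46 Y200.83
M3 S392
G1 X195.11 Y7.64 F2273
M5
G0 X0.00 Y0.00

viewBox `0 0 233.28 212.76` with mm width/height → 1 unit = 1 mm. Flip: y_m = 212.76 − y_svg.

**Shape 1** — `<polyline>` line segment, stroke `#ff00ff` → cut (S861, F1176). Machine vertices: (138.78,37.62) → (192.62,132.40). Open path.

**Shape 2** — `<path>` open polyline, stroke `#ff00ff` → cut (S861, F1176). Machine vertices: (42.83,97.14) → (212.73,199.66) → (53.76,161.11) → (131.78,97.77) → (32.57,8.07) → (90.49,48.95). Open path.

**Shape 3** — `<polyline>` open polyline, stroke `#ff8800` → score (S392, F2273). Machine vertices: (119.12,44.45) → (86.17,155.93) → (196.70,37.71) → (113.82,199.35). Open path.

**Shape 4** — `<path>` cubic bezier, stroke `#ff00ff` → cut (S861, F1176). Control points (SVG): P0=(183.40,24.48), P1=(187.05,35.29), P2=(161.96,126.71), P3=(134.67,128.14); sampled at t=k/8. Machine vertices: (183.40,188.28) → (183.47,180.78) → (181.16,167.72) → (176.78,151.11) → (170.64,132.93) → (163.04,115.20) → (154.31,99.90) → (144.75,89.04) → (134.67,84.62). Open path.

**Shape 5** — `<polyline>` line segment, stroke `#ff8800` → score (S392, F2273). Machine vertices: (180.46,200.83) → (195.11,7.64). Open path.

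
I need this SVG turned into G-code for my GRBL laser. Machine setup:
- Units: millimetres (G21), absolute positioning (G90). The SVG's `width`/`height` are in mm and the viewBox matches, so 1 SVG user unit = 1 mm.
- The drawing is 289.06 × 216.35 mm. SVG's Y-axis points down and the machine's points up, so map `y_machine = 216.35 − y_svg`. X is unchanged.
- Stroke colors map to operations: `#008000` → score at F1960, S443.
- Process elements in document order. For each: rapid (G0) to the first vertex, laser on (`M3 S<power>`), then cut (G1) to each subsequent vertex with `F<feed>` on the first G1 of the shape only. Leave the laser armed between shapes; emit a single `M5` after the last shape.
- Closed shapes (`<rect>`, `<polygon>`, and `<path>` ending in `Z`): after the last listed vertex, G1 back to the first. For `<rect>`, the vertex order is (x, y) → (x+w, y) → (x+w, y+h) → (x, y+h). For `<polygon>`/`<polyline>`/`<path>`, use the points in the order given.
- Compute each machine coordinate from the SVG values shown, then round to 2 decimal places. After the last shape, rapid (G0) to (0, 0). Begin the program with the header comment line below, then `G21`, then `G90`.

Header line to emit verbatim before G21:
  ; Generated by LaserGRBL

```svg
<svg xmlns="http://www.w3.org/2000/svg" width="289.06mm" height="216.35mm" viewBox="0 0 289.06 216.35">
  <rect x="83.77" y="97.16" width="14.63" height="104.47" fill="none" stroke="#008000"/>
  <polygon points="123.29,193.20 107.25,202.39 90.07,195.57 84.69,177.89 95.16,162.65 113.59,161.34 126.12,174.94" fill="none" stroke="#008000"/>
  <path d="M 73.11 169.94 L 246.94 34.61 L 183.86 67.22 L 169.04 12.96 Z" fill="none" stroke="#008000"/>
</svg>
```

1 u = 1 mm; y_m = 216.35 − y.

[1] `<rect>` rectangle, #008000→score S443 F1960: (83.77,119.19) → (98.40,119.19) → (98.40,14.72) → (83.77,14.72) → (83.77,119.19) (closed)

[2] `<polygon>` regular polygon, #008000→score S443 F1960: (123.29,23.15) → (107.25,13.96) → (90.07,20.78) → (84.69,38.46) → (95.16,53.70) → (113.59,55.01) → (126.12,41.41) → (123.29,23.15) (closed)

[3] `<path>` closed polygon, #008000→score S443 F1960: (73.11,46.41) → (246.94,181.74) → (183.86,149.13) → (169.04,203.39) → (73.11,46.41) (closed)

; Generated by LaserGRBL
G21
G90
G0 X83.77 Y119.19
M3 S443
G1 X98.40 Y119.19 F1960
G1 X98.40 Y14.72
G1 X83.77 Y14.72
G1 X83.77 Y119.19
G0 X123.29 Y23.15
M3 S443
G1 X107.25 Y13.96 F1960
G1 X90.07 Y20.78
G1 X84.69 Y38.46
G1 X95.16 Y53.70
G1 X113.59 Y55.01
G1 X126.12 Y41.41
G1 X123.29 Y23.15
G0 X73.11 Y46.41
M3 S443
G1 X246.94 Y181.74 F1960
G1 X183.86 Y149.13
G1 X169.04 Y203.39
G1 X73.11 Y46.41
M5
G0 X0.00 Y0.00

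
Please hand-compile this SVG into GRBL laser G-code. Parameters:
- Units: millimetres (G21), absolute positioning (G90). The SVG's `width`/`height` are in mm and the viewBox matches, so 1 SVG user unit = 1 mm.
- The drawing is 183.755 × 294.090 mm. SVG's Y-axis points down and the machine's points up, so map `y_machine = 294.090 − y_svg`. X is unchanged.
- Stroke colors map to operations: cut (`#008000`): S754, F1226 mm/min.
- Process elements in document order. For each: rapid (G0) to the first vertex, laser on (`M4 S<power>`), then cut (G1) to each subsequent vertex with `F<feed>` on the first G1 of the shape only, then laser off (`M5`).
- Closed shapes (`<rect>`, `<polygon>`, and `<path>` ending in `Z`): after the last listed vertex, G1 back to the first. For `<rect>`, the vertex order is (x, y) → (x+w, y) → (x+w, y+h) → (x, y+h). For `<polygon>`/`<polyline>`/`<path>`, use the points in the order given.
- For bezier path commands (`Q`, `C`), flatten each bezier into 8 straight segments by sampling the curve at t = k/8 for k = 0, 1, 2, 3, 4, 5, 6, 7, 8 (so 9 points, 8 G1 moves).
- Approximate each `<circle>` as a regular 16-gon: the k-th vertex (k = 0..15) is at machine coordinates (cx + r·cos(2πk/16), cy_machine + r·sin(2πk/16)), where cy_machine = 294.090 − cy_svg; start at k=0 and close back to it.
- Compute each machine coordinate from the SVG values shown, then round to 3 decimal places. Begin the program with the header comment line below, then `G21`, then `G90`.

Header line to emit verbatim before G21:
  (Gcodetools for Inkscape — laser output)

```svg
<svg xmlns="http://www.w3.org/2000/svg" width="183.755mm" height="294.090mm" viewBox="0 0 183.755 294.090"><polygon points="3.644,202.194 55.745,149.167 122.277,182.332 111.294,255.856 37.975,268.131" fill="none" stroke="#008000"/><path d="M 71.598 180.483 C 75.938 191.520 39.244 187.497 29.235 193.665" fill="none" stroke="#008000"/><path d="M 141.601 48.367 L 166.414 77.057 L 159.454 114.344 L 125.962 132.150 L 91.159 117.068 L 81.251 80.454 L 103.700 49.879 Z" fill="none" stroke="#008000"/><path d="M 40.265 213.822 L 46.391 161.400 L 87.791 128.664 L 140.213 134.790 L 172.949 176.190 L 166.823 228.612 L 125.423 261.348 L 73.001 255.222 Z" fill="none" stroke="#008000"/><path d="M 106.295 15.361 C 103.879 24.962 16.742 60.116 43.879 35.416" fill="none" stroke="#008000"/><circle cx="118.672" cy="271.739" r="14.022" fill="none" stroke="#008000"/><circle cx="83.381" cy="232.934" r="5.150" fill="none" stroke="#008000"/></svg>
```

1 u = 1 mm; y_m = 294.090 − y.

[1] `<polygon>` regular polygon, #008000→cut S754 F1226: (3.644,91.896) → (55.745,144.923) → (122.277,111.758) → (111.294,38.234) → (37.975,25.959) → (3.644,91.896) (closed)

[2] `<path>` cubic bezier, #008000→cut S754 F1226: (71.598,113.607) → (71.434,110.125) → (68.217,107.758) → (62.740,106.212) → (55.797,105.190) → (48.182,104.396) → (40.687,103.535) → (34.107,102.310) → (29.235,100.425)

[3] `<path>` regular polygon, #008000→cut S754 F1226: (141.601,245.723) → (166.414,217.033) → (159.454,179.746) → (125.962,161.940) → (91.159,177.022) → (81.251,213.636) → (103.700,244.211) → (141.601,245.723) (closed)

[4] `<path>` regular polygon, #008000→cut S754 F1226: (40.265,80.268) → (46.391,132.690) → (87.791,165.426) → (140.213,159.300) → (172.949,117.900) → (166.823,65.478) → (125.423,32.742) → (73.001,38.868) → (40.265,80.268) (closed)

[5] `<path>` cubic bezier, #008000→cut S754 F1226: (106.295,278.729) → (101.806,274.098) → (91.707,268.072) → (78.329,261.652) → (64.005,255.839) → (51.065,251.634) → (41.843,250.037) → (38.671,252.050) → (43.879,258.674)

[6] `<circle>` circle, #008000→cut S754 F1226: (132.694,22.351) → (131.627,27.717) → (128.587,32.266) → (124.038,35.306) → (118.672,36.373) → (113.306,35.306) → (108.757,32.266) → (105.717,27.717) → (104.650,22.351) → (105.717,16.985) → (108.757,12.436) → (113.306,9.396) → (118.672,8.329) → (124.038,9.396) → (128.587,12.436) → (131.627,16.985) → (132.694,22.351) (closed)

[7] `<circle>` circle, #008000→cut S754 F1226: (88.531,61.156) → (88.139,63.127) → (87.023,64.798) → (85.352,65.914) → (83.381,66.306) → (81.410,65.914) → (79.739,64.798) → (78.623,63.127) → (78.231,61.156) → (78.623,59.185) → (79.739,57.514) → (81.410,56.398) → (83.381,56.006) → (85.352,56.398) → (87.023,57.514) → (88.139,59.185) → (88.531,61.156) (closed)

(Gcodetools for Inkscape — laser output)
G21
G90
G0 X3.644 Y91.896
M4 S754
G1 X55.745 Y144.923 F1226
G1 X122.277 Y111.758
G1 X111.294 Y38.234
G1 X37.975 Y25.959
G1 X3.644 Y91.896
M5
G0 X71.598 Y113.607
M4 S754
G1 X71.434 Y110.125 F1226
G1 X68.217 Y107.758
G1 X62.740 Y106.212
G1 X55.797 Y105.190
G1 X48.182 Y104.396
G1 X40.687 Y103.535
G1 X34.107 Y102.310
G1 X29.235 Y100.425
M5
G0 X141.601 Y245.723
M4 S754
G1 X166.414 Y217.033 F1226
G1 X159.454 Y179.746
G1 X125.962 Y161.940
G1 X91.159 Y177.022
G1 X81.251 Y213.636
G1 X103.700 Y244.211
G1 X141.601 Y245.723
M5
G0 X40.265 Y80.268
M4 S754
G1 X46.391 Y132.690 F1226
G1 X87.791 Y165.426
G1 X140.213 Y159.300
G1 X172.949 Y117.900
G1 X166.823 Y65.478
G1 X125.423 Y32.742
G1 X73.001 Y38.868
G1 X40.265 Y80.268
M5
G0 X106.295 Y278.729
M4 S754
G1 X101.806 Y274.098 F1226
G1 X91.707 Y268.072
G1 X78.329 Y261.652
G1 X64.005 Y255.839
G1 X51.065 Y251.634
G1 X41.843 Y250.037
G1 X38.671 Y252.050
G1 X43.879 Y258.674
M5
G0 X132.694 Y22.351
M4 S754
G1 X131.627 Y27.717 F1226
G1 X128.587 Y32.266
G1 X124.038 Y35.306
G1 X118.672 Y36.373
G1 X113.306 Y35.306
G1 X108.757 Y32.266
G1 X105.717 Y27.717
G1 X104.650 Y22.351
G1 X105.717 Y16.985
G1 X108.757 Y12.436
G1 X113.306 Y9.396
G1 X118.672 Y8.329
G1 X124.038 Y9.396
G1 X128.587 Y12.436
G1 X131.627 Y16.985
G1 X132.694 Y22.351
M5
G0 X88.531 Y61.156
M4 S754
G1 X88.139 Y63.127 F1226
G1 X87.023 Y64.798
G1 X85.352 Y65.914
G1 X83.381 Y66.306
G1 X81.410 Y65.914
G1 X79.739 Y64.798
G1 X78.623 Y63.127
G1 X78.231 Y61.156
G1 X78.623 Y59.185
G1 X79.739 Y57.514
G1 X81.410 Y56.398
G1 X83.381 Y56.006
G1 X85.352 Y56.398
G1 X87.023 Y57.514
G1 X88.139 Y59.185
G1 X88.531 Y61.156
M5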